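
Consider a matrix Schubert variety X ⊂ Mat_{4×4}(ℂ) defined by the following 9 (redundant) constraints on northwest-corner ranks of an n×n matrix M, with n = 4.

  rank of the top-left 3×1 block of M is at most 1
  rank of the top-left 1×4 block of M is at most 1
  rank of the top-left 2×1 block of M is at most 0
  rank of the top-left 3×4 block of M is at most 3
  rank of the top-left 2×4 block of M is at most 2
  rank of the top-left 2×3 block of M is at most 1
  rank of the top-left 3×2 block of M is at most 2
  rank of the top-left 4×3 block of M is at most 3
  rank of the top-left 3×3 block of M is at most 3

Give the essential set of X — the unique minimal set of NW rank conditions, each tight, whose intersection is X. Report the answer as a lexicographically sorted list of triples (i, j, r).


Recovering R(i,j) via the rank-extension bound from the 9 conditions:

  row 1: 0 1 1 1
  row 2: 0 1 1 2
  row 3: 1 2 2 3
  row 4: 1 2 3 4

reading off 1-entries of Δ²R: w = (2, 4, 1, 3).

|D(w)|=3, |Ess(w)|=2:

[(2, 1, 0), (2, 3, 1)]


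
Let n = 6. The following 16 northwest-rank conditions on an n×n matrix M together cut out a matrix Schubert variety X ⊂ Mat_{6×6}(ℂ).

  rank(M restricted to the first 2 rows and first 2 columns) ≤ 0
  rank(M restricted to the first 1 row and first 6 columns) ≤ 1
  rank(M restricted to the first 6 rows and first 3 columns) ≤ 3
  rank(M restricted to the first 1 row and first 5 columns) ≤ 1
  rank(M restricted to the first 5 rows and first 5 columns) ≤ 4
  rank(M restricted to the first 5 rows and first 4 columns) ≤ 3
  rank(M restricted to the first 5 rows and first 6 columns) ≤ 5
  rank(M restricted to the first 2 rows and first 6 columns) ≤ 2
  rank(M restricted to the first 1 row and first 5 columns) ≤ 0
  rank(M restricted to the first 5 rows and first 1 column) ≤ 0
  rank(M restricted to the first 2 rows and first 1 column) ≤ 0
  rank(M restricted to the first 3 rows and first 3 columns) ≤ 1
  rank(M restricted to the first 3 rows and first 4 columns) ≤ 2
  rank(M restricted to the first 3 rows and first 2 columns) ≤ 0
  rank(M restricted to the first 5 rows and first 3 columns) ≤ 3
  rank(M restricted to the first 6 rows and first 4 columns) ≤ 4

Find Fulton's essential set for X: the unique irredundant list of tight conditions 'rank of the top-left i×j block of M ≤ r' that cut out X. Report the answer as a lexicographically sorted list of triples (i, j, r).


Computing R[i][j] = min implied NW-rank bound (n=6, 16 conditions):

  0 0 0 0 0 1
  0 0 1 1 1 2
  0 0 1 2 2 3
  0 1 2 3 3 4
  0 1 2 3 4 5
  1 2 3 4 5 6

giving w = (6, 3, 4, 2, 5, 1) via Δ²R.

3 SE-corners of the 11-cell Rothe diagram give Ess(w):

[(1, 5, 0), (3, 2, 0), (5, 1, 0)]


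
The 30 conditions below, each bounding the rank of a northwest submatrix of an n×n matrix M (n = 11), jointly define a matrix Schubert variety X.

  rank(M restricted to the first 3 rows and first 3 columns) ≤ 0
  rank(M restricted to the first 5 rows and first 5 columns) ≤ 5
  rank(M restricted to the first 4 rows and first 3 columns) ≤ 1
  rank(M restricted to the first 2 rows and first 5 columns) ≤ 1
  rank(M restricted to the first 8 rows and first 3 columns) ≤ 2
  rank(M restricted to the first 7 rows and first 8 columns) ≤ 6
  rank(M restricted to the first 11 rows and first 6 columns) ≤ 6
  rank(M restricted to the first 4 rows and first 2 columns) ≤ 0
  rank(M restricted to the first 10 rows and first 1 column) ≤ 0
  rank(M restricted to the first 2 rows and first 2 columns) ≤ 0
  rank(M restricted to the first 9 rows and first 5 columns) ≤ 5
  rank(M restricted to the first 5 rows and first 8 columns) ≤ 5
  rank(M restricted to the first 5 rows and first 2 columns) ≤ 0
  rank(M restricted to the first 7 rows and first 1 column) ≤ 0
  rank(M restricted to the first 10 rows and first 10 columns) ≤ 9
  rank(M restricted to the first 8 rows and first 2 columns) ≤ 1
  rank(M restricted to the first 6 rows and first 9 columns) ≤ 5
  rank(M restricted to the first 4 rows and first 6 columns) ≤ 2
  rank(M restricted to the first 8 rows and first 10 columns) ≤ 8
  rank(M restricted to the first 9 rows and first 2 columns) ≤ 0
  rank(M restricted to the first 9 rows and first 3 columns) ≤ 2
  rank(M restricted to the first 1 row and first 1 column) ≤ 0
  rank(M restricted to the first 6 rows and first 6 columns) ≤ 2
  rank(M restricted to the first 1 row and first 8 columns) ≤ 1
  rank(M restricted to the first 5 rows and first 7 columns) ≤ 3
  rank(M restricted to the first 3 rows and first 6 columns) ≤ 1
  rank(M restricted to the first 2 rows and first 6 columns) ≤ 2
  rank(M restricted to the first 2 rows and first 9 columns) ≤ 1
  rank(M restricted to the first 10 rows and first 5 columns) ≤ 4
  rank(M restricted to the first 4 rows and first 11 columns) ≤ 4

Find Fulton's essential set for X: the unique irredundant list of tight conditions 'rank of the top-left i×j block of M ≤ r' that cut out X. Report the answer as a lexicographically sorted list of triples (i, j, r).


Computing R[i][j] = min implied NW-rank bound (n=11, 30 conditions):

  0  0  0  1  1  1  1  1  1  1  1
  0  0  0  1  1  1  1  1  1  2  2
  0  0  0  1  1  1  2  2  2  3  3
  0  0  1  2  2  2  3  3  3  4  4
  0  0  1  2  2  2  3  4  4  5  5
  0  0  1  2  2  2  3  4  5  6  6
  0  0  1  2  3  3  4  5  6  7  7
  0  0  1  2  3  4  5  6  7  8  8
  0  0  1  2  3  4  5  6  7  8  9
  0  1  2  3  4  5  6  7  8  9  10
  1  2  3  4  5  6  7  8  9  10  11

second differences of R give the permutation w = (4, 10, 7, 3, 8, 9, 5, 6, 11, 2, 1).

|D(w)|=33, |Ess(w)|=6:

[(2, 9, 1), (3, 3, 0), (3, 6, 1), (6, 6, 2), (9, 2, 0), (10, 1, 0)]


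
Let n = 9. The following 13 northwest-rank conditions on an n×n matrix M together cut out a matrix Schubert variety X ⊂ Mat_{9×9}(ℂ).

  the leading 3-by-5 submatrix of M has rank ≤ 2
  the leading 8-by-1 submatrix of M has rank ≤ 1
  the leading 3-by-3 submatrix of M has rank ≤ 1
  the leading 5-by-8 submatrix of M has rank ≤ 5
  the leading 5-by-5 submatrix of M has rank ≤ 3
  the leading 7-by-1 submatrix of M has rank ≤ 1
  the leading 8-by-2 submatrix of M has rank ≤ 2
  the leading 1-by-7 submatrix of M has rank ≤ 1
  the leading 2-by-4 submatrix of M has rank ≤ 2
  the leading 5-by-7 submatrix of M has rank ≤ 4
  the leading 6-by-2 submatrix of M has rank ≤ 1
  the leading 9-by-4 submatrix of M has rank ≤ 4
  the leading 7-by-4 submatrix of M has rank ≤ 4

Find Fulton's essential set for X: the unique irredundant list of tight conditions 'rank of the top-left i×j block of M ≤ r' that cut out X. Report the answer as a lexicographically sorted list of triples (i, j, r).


Propagating the 13 rank bounds to every northwest block:

  R[1]: 1 1 1 1 1 1 1 1 1
  R[2]: 1 1 1 2 2 2 2 2 2
  R[3]: 1 1 1 2 2 3 3 3 3
  R[4]: 1 1 2 3 3 4 4 4 4
  R[5]: 1 1 2 3 3 4 4 5 5
  R[6]: 1 1 2 3 4 5 5 6 6
  R[7]: 1 2 3 4 5 6 6 7 7
  R[8]: 1 2 3 4 5 6 7 8 8
  R[9]: 1 2 3 4 5 6 7 8 9

reading off 1-entries of Δ²R: w = (1, 4, 6, 3, 8, 5, 2, 7, 9).

|D(w)|=10, |Ess(w)|=5:

[(3, 3, 1), (3, 5, 2), (5, 5, 3), (5, 7, 4), (6, 2, 1)]


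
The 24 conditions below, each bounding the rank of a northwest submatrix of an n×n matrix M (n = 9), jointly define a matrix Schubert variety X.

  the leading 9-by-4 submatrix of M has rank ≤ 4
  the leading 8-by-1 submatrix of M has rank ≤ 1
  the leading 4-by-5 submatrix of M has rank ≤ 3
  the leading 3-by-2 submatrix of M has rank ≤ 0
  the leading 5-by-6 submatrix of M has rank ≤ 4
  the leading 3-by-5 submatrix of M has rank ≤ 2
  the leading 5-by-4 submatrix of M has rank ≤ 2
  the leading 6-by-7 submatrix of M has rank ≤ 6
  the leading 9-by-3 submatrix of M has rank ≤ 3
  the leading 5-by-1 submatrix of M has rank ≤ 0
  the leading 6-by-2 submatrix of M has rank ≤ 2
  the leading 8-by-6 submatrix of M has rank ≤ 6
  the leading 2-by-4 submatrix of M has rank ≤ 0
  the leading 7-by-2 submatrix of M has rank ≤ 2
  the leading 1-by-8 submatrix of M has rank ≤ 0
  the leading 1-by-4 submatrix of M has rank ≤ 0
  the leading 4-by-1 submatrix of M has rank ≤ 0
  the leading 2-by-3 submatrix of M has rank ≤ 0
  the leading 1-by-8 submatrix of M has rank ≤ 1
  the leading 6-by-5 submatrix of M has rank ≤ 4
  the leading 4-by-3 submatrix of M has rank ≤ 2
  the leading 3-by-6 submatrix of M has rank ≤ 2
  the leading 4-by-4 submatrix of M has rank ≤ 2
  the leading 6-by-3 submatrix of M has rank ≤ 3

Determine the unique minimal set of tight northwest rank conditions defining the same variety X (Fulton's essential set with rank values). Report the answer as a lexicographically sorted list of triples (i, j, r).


The tightest implied rank at each (i,j), from the 24 conditions:

  row 1: 0 0 0 0 0 0 0 0 1
  row 2: 0 0 0 0 1 1 1 1 2
  row 3: 0 0 1 1 2 2 2 2 3
  row 4: 0 1 2 2 3 3 3 3 4
  row 5: 0 1 2 2 3 4 4 4 5
  row 6: 1 2 3 3 4 5 5 5 6
  row 7: 1 2 3 4 5 6 6 6 7
  row 8: 1 2 3 4 5 6 7 7 8
  row 9: 1 2 3 4 5 6 7 8 9

reading off 1-entries of Δ²R: w = (9, 5, 3, 2, 6, 1, 4, 7, 8).

|D(w)|=17, |Ess(w)|=5:

[(1, 8, 0), (2, 4, 0), (3, 2, 0), (5, 1, 0), (5, 4, 2)]


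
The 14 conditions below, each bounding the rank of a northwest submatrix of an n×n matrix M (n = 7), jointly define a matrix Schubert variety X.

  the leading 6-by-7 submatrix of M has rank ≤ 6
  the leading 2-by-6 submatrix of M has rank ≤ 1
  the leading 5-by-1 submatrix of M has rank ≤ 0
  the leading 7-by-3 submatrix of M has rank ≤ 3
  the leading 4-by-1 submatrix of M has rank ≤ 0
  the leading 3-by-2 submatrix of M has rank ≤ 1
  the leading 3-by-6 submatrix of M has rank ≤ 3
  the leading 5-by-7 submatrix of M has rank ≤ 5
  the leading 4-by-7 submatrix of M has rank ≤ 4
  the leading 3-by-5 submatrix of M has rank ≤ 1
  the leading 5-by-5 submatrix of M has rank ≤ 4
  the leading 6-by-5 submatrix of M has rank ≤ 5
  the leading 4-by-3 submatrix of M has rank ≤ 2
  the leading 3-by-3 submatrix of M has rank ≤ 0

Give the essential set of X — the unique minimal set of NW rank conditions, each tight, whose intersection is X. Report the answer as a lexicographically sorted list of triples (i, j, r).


Rank table r_w(7×7) implied by the 14 constraints:

  i=1: 0, 0, 0, 1, 1, 1, 1
  i=2: 0, 0, 0, 1, 1, 1, 2
  i=3: 0, 0, 0, 1, 1, 2, 3
  i=4: 0, 1, 1, 2, 2, 3, 4
  i=5: 0, 1, 2, 3, 3, 4, 5
  i=6: 1, 2, 3, 4, 4, 5, 6
  i=7: 1, 2, 3, 4, 5, 6, 7

giving w = (4, 7, 6, 2, 3, 1, 5) via Δ²R.

Fulton essential set (4 of the 14 Rothe cells):

[(2, 6, 1), (3, 3, 0), (3, 5, 1), (5, 1, 0)]


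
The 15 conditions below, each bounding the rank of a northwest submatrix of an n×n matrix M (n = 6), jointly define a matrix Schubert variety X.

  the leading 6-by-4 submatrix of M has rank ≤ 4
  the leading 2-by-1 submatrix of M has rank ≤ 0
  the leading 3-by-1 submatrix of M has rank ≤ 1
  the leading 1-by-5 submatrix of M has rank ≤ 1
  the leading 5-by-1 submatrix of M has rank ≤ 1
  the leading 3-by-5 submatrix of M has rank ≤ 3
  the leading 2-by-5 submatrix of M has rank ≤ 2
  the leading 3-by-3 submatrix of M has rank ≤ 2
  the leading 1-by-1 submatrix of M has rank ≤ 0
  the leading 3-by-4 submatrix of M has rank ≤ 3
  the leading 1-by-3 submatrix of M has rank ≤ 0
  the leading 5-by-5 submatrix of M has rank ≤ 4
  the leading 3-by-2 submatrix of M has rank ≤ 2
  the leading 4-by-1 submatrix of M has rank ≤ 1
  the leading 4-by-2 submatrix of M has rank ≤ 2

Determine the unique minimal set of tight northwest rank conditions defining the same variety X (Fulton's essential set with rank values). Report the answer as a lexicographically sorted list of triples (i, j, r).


Propagating the 15 rank bounds to every northwest block:

  R[1]: 0  0  0  1  1  1
  R[2]: 0  1  1  2  2  2
  R[3]: 1  2  2  3  3  3
  R[4]: 1  2  3  4  4  4
  R[5]: 1  2  3  4  4  5
  R[6]: 1  2  3  4  5  6

second differences of R give the permutation w = (4, 2, 1, 3, 6, 5).

|D(w)|=5, |Ess(w)|=3:

[(1, 3, 0), (2, 1, 0), (5, 5, 4)]


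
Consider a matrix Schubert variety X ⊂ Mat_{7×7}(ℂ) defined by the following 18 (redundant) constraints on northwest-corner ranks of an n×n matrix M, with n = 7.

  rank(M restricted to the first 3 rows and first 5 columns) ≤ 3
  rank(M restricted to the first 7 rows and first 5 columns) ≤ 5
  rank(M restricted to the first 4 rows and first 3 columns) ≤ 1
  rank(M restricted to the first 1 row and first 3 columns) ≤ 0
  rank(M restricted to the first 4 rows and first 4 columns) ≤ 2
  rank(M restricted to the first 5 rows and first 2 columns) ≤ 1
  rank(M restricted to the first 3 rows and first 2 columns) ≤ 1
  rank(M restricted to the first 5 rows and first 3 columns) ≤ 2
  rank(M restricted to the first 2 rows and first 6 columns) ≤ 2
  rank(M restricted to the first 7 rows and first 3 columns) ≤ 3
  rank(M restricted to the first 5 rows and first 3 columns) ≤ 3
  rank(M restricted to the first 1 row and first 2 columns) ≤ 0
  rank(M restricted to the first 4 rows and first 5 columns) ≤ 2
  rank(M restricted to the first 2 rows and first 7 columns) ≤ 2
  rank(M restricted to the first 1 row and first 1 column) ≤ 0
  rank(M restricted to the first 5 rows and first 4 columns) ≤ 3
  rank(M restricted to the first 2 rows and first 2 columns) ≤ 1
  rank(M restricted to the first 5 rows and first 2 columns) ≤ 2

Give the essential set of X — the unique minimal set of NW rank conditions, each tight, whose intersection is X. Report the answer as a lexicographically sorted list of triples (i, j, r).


Reconstructing r_w from the 18 given conditions:

  0 0 0 1 1 1 1
  1 1 1 2 2 2 2
  1 1 1 2 2 3 3
  1 1 1 2 2 3 4
  1 1 2 3 3 4 5
  1 2 3 4 4 5 6
  1 2 3 4 5 6 7

hence w(1..7) = (4, 1, 6, 7, 3, 2, 5).

|D(w)|=10, |Ess(w)|=4:

[(1, 3, 0), (4, 3, 1), (4, 5, 2), (5, 2, 1)]


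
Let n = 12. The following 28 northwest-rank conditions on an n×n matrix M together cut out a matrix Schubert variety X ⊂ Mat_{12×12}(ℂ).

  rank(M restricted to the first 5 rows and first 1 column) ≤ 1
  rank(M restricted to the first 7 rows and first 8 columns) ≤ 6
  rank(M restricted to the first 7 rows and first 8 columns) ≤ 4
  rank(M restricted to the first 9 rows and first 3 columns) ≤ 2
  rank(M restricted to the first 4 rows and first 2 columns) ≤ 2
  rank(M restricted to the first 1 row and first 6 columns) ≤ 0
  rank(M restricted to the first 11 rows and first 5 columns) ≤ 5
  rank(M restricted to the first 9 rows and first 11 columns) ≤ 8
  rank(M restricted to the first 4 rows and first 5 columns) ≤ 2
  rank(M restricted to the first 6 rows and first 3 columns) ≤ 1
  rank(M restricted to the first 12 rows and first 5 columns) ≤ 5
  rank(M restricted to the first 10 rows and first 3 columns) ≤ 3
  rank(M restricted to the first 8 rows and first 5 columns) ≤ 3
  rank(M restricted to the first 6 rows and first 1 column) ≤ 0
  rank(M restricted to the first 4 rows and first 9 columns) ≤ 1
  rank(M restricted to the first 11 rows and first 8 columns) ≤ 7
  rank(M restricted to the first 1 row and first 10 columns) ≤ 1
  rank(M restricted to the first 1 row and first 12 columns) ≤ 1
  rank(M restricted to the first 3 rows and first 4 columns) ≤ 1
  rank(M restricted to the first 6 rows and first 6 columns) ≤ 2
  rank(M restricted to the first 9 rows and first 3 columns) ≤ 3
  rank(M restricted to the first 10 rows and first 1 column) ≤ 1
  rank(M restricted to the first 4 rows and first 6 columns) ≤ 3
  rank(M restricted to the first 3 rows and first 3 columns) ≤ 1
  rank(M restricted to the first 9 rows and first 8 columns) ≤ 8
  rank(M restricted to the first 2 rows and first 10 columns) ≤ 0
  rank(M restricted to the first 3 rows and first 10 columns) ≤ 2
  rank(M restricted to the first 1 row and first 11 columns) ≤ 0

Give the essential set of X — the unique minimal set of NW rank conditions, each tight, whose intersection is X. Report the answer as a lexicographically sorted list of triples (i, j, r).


Rank table r_w(12×12) implied by the 28 constraints:

  0  0  0  0  0  0  0  0  0  0  0  1
  0  0  0  0  0  0  0  0  0  0  1  2
  0  1  1  1  1  1  1  1  1  1  2  3
  0  1  1  1  1  1  1  1  1  2  3  4
  0  1  1  2  2  2  2  2  2  3  4  5
  0  1  1  2  2  2  3  3  3  4  5  6
  1  2  2  3  3  3  4  4  4  5  6  7
  1  2  2  3  3  4  5  5  5  6  7  8
  1  2  2  3  4  5  6  6  6  7  8  9
  1  2  3  4  5  6  7  7  7  8  9  10
  1  2  3  4  5  6  7  7  8  9  10  11
  1  2  3  4  5  6  7  8  9  10  11  12

so w = (12, 11, 2, 10, 4, 7, 1, 6, 5, 3, 9, 8).

|D(w)|=40, |Ess(w)|=9:

[(1, 11, 0), (2, 10, 0), (4, 9, 1), (6, 1, 0), (6, 3, 1), (6, 6, 2), (8, 5, 3), (9, 3, 2), (11, 8, 7)]


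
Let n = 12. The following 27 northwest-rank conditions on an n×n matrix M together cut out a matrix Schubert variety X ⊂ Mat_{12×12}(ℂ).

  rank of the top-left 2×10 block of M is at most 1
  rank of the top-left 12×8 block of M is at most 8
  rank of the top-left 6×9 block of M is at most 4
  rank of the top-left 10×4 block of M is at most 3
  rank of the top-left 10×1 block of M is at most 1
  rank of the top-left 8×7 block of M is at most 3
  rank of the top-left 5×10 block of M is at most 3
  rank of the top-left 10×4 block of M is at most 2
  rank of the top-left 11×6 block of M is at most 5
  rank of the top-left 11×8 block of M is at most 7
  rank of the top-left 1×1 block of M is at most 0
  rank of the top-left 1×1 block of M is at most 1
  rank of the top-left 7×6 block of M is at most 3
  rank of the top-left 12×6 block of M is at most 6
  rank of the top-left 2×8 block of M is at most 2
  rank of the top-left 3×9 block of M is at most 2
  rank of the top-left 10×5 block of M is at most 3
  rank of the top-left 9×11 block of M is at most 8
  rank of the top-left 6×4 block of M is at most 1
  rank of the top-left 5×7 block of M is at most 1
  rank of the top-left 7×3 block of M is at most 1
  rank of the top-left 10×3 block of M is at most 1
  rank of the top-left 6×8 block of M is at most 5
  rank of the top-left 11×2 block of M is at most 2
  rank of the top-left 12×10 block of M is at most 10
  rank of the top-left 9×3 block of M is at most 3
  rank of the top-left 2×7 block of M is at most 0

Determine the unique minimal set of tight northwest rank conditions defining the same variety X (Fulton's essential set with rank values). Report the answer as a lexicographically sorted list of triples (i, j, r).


Propagating the 27 rank bounds to every northwest block:

  0, 0, 0, 0, 0, 0, 0, 1, 1, 1, 1, 1
  0, 0, 0, 0, 0, 0, 0, 1, 1, 1, 2, 2
  1, 1, 1, 1, 1, 1, 1, 2, 2, 2, 3, 3
  1, 1, 1, 1, 1, 1, 1, 2, 3, 3, 4, 4
  1, 1, 1, 1, 1, 1, 1, 2, 3, 3, 4, 5
  1, 1, 1, 1, 2, 2, 2, 3, 4, 4, 5, 6
  1, 1, 1, 2, 3, 3, 3, 4, 5, 5, 6, 7
  1, 1, 1, 2, 3, 3, 3, 4, 5, 6, 7, 8
  1, 1, 1, 2, 3, 4, 4, 5, 6, 7, 8, 9
  1, 1, 1, 2, 3, 4, 5, 6, 7, 8, 9, 10
  1, 2, 2, 3, 4, 5, 6, 7, 8, 9, 10, 11
  1, 2, 3, 4, 5, 6, 7, 8, 9, 10, 11, 12

hence w(1..12) = (8, 11, 1, 9, 12, 5, 4, 10, 6, 7, 2, 3).

|D(w)|=42, |Ess(w)|=7:

[(2, 7, 0), (2, 10, 1), (5, 7, 1), (5, 10, 3), (6, 4, 1), (8, 7, 3), (10, 3, 1)]


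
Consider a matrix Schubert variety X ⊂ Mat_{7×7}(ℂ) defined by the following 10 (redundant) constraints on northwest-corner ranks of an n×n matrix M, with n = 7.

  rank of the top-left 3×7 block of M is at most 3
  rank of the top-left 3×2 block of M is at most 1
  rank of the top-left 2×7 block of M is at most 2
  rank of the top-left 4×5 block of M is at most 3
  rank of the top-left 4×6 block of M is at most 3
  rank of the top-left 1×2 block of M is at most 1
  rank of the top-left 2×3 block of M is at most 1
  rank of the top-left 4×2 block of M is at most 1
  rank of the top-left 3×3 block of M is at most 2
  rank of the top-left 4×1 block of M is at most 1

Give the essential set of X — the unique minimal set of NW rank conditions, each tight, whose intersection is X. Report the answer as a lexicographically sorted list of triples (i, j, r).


Recovering R(i,j) via the rank-extension bound from the 10 conditions:

  1, 1, 1, 1, 1, 1, 1
  1, 1, 1, 2, 2, 2, 2
  1, 1, 2, 3, 3, 3, 3
  1, 1, 2, 3, 3, 3, 4
  1, 2, 3, 4, 4, 4, 5
  1, 2, 3, 4, 5, 5, 6
  1, 2, 3, 4, 5, 6, 7

reading off 1-entries of Δ²R: w = (1, 4, 3, 7, 2, 5, 6).

ℓ(w)=6; the 3 essential cells (i,j,r):

[(2, 3, 1), (4, 2, 1), (4, 6, 3)]


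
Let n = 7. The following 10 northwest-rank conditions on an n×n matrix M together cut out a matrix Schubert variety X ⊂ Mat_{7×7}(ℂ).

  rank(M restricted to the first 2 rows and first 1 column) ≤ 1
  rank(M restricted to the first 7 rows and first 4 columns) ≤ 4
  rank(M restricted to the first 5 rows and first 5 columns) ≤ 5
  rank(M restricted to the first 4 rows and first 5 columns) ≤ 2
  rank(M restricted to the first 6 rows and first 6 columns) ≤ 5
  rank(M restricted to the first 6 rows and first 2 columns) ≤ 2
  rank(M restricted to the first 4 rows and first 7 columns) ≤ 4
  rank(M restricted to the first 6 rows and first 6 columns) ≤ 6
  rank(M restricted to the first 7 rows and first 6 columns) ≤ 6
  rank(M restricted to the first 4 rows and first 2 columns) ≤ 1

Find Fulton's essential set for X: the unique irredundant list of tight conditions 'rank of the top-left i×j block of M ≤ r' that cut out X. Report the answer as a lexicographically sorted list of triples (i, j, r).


Recovering R(i,j) via the rank-extension bound from the 10 conditions:

  R[1]: 1  1  1  1  1  1  1
  R[2]: 1  1  2  2  2  2  2
  R[3]: 1  1  2  2  2  3  3
  R[4]: 1  1  2  2  2  3  4
  R[5]: 1  2  3  3  3  4  5
  R[6]: 1  2  3  4  4  5  6
  R[7]: 1  2  3  4  5  6  7

giving w = (1, 3, 6, 7, 2, 4, 5) via Δ²R.

D(w) has 7 cells with 2 SE-corners; essential set:

[(4, 2, 1), (4, 5, 2)]


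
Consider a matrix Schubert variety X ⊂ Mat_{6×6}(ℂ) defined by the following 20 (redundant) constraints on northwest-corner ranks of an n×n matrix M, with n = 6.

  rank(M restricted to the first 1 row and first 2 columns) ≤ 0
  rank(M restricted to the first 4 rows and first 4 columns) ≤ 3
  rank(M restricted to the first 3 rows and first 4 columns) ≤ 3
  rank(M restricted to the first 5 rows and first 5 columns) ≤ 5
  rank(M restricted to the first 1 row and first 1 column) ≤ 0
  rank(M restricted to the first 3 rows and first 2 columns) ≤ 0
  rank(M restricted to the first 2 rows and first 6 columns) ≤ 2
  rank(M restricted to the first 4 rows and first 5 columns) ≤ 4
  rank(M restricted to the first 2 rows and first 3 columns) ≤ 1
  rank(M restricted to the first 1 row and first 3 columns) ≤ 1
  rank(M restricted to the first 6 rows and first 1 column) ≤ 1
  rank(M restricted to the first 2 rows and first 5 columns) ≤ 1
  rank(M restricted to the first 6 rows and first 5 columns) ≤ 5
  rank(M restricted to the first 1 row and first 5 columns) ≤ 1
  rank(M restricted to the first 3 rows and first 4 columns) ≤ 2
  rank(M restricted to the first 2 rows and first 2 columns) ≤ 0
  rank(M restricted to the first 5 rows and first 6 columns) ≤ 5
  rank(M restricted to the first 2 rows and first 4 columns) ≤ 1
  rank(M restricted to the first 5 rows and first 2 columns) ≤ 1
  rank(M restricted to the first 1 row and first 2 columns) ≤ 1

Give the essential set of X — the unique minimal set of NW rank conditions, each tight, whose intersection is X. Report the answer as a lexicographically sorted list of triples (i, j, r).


Reconstructing r_w from the 20 given conditions:

  row 1: 0 | 0 | 1 | 1 | 1 | 1
  row 2: 0 | 0 | 1 | 1 | 1 | 2
  row 3: 0 | 0 | 1 | 2 | 2 | 3
  row 4: 1 | 1 | 2 | 3 | 3 | 4
  row 5: 1 | 1 | 2 | 3 | 4 | 5
  row 6: 1 | 2 | 3 | 4 | 5 | 6

giving w = (3, 6, 4, 1, 5, 2) via Δ²R.

Fulton essential set (3 of the 9 Rothe cells):

[(2, 5, 1), (3, 2, 0), (5, 2, 1)]


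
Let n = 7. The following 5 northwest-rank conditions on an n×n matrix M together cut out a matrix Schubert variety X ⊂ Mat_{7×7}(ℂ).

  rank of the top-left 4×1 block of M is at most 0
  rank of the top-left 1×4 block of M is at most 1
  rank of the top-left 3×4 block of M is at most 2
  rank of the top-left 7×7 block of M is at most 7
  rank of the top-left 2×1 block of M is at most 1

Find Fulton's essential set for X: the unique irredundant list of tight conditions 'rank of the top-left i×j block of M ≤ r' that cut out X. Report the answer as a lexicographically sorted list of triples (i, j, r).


The tightest implied rank at each (i,j), from the 5 conditions:

  i=1: 0, 1, 1, 1, 1, 1, 1
  i=2: 0, 1, 2, 2, 2, 2, 2
  i=3: 0, 1, 2, 2, 3, 3, 3
  i=4: 0, 1, 2, 3, 4, 4, 4
  i=5: 1, 2, 3, 4, 5, 5, 5
  i=6: 1, 2, 3, 4, 5, 6, 6
  i=7: 1, 2, 3, 4, 5, 6, 7

second differences of R give the permutation w = (2, 3, 5, 4, 1, 6, 7).

2 SE-corners of the 5-cell Rothe diagram give Ess(w):

[(3, 4, 2), (4, 1, 0)]


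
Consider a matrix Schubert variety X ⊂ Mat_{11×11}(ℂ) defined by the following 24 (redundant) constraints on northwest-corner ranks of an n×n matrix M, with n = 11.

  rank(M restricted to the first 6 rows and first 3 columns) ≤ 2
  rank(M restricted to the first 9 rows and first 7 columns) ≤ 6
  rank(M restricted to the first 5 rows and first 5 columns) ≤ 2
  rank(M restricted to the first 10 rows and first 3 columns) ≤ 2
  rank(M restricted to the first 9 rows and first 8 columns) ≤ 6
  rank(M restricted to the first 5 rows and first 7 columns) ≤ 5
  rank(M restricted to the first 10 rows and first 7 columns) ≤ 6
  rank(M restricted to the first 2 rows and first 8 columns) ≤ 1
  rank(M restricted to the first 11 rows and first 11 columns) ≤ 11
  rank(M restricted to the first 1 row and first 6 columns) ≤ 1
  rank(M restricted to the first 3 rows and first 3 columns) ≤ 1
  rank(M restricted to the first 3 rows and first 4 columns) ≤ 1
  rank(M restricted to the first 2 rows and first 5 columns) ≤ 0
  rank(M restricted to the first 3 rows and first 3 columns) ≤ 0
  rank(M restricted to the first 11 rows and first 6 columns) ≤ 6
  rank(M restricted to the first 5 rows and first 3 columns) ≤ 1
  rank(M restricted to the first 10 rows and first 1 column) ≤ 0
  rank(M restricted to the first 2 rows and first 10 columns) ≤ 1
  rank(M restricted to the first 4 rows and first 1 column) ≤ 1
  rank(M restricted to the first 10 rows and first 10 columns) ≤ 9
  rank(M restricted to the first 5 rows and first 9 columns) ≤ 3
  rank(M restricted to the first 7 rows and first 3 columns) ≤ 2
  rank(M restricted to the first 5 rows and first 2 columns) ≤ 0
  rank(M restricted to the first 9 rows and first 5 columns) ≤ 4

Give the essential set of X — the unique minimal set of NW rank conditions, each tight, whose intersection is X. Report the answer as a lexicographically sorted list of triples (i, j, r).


The tightest implied rank at each (i,j), from the 24 conditions:

  R[1]: 0 | 0 | 0 | 0 | 0 | 1 | 1 | 1 | 1 | 1 | 1
  R[2]: 0 | 0 | 0 | 0 | 0 | 1 | 1 | 1 | 1 | 1 | 2
  R[3]: 0 | 0 | 0 | 1 | 1 | 2 | 2 | 2 | 2 | 2 | 3
  R[4]: 0 | 0 | 1 | 2 | 2 | 3 | 3 | 3 | 3 | 3 | 4
  R[5]: 0 | 0 | 1 | 2 | 2 | 3 | 3 | 3 | 3 | 4 | 5
  R[6]: 0 | 1 | 2 | 3 | 3 | 4 | 4 | 4 | 4 | 5 | 6
  R[7]: 0 | 1 | 2 | 3 | 4 | 5 | 5 | 5 | 5 | 6 | 7
  R[8]: 0 | 1 | 2 | 3 | 4 | 5 | 6 | 6 | 6 | 7 | 8
  R[9]: 0 | 1 | 2 | 3 | 4 | 5 | 6 | 6 | 7 | 8 | 9
  R[10]: 0 | 1 | 2 | 3 | 4 | 5 | 6 | 7 | 8 | 9 | 10
  R[11]: 1 | 2 | 3 | 4 | 5 | 6 | 7 | 8 | 9 | 10 | 11

so w = (6, 11, 4, 3, 10, 2, 5, 7, 9, 8, 1).

Fulton essential set (8 of the 31 Rothe cells):

[(2, 5, 0), (2, 10, 1), (3, 3, 0), (5, 2, 0), (5, 5, 2), (5, 9, 3), (9, 8, 6), (10, 1, 0)]


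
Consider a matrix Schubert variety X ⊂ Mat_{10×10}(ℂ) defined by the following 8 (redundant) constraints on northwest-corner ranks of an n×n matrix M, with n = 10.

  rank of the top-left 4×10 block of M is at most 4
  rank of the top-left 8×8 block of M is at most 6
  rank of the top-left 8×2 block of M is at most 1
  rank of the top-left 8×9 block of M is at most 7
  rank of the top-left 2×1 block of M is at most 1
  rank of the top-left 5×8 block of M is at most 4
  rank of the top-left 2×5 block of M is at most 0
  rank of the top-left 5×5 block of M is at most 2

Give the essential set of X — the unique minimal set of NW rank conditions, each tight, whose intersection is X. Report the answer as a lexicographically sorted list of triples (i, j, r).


Recovering R(i,j) via the rank-extension bound from the 8 conditions:

  R[1]: 0 0 0 0 0 1 1 1 1 1
  R[2]: 0 0 0 0 0 1 2 2 2 2
  R[3]: 1 1 1 1 1 2 3 3 3 3
  R[4]: 1 1 2 2 2 3 4 4 4 4
  R[5]: 1 1 2 2 2 3 4 4 5 5
  R[6]: 1 1 2 3 3 4 5 5 6 6
  R[7]: 1 1 2 3 4 5 6 6 7 7
  R[8]: 1 1 2 3 4 5 6 6 7 8
  R[9]: 1 2 3 4 5 6 7 7 8 9
  R[10]: 1 2 3 4 5 6 7 8 9 10

hence w(1..10) = (6, 7, 1, 3, 9, 4, 5, 10, 2, 8).

|D(w)|=19, |Ess(w)|=5:

[(2, 5, 0), (5, 5, 2), (5, 8, 4), (8, 2, 1), (8, 8, 6)]


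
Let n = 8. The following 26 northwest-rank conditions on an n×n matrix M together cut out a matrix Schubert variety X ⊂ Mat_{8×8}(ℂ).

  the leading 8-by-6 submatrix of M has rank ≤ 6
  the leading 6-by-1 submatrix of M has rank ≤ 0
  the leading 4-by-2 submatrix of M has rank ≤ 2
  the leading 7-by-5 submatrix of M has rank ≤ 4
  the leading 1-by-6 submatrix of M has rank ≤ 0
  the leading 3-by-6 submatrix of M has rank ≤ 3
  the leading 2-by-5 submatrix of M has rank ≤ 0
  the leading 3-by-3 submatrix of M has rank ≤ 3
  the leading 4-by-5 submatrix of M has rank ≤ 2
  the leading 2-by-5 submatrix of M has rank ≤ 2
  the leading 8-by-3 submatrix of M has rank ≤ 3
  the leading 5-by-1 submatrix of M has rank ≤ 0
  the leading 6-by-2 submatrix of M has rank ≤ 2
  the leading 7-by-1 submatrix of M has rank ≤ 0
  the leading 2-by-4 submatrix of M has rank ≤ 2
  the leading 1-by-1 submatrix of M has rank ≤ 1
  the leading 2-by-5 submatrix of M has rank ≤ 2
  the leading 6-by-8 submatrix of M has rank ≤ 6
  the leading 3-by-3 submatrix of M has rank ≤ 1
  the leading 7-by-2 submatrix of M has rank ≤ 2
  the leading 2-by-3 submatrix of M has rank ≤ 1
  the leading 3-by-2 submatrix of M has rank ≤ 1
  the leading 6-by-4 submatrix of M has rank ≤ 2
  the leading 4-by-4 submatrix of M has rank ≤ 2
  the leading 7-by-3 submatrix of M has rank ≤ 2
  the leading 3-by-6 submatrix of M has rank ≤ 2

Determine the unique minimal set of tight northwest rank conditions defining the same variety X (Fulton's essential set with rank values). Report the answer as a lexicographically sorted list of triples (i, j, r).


The tightest implied rank at each (i,j), from the 26 conditions:

  row 1: 0, 0, 0, 0, 0, 0, 1, 1
  row 2: 0, 0, 0, 0, 0, 1, 2, 2
  row 3: 0, 1, 1, 1, 1, 2, 3, 3
  row 4: 0, 1, 2, 2, 2, 3, 4, 4
  row 5: 0, 1, 2, 2, 3, 4, 5, 5
  row 6: 0, 1, 2, 2, 3, 4, 5, 6
  row 7: 0, 1, 2, 3, 4, 5, 6, 7
  row 8: 1, 2, 3, 4, 5, 6, 7, 8

giving w = (7, 6, 2, 3, 5, 8, 4, 1) via Δ²R.

ℓ(w)=18; the 4 essential cells (i,j,r):

[(1, 6, 0), (2, 5, 0), (6, 4, 2), (7, 1, 0)]


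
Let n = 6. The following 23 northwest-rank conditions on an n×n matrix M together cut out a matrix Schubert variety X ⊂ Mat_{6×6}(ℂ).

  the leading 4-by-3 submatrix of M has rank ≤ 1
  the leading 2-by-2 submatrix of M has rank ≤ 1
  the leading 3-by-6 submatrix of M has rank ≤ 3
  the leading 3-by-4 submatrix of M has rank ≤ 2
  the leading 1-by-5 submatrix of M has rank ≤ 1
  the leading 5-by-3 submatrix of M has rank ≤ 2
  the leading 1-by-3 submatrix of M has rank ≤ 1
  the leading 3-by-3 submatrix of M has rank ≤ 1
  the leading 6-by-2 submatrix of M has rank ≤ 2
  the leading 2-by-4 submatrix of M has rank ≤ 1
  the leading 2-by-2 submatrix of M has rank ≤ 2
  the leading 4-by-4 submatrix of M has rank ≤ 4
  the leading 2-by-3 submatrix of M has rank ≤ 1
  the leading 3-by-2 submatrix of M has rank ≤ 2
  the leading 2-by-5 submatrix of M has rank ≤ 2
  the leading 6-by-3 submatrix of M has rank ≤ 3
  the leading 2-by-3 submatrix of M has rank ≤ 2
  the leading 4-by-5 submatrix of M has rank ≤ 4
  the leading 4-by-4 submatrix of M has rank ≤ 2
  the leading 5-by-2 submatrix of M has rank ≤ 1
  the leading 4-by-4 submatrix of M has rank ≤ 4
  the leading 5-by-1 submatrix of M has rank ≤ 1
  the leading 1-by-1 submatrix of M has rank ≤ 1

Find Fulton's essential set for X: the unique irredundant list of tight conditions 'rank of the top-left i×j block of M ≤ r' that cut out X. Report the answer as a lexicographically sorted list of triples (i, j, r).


The tightest implied rank at each (i,j), from the 23 conditions:

  i=1: 1 1 1 1 1 1
  i=2: 1 1 1 1 2 2
  i=3: 1 1 1 2 3 3
  i=4: 1 1 1 2 3 4
  i=5: 1 1 2 3 4 5
  i=6: 1 2 3 4 5 6

second differences of R give the permutation w = (1, 5, 4, 6, 3, 2).

|D(w)|=8, |Ess(w)|=3:

[(2, 4, 1), (4, 3, 1), (5, 2, 1)]


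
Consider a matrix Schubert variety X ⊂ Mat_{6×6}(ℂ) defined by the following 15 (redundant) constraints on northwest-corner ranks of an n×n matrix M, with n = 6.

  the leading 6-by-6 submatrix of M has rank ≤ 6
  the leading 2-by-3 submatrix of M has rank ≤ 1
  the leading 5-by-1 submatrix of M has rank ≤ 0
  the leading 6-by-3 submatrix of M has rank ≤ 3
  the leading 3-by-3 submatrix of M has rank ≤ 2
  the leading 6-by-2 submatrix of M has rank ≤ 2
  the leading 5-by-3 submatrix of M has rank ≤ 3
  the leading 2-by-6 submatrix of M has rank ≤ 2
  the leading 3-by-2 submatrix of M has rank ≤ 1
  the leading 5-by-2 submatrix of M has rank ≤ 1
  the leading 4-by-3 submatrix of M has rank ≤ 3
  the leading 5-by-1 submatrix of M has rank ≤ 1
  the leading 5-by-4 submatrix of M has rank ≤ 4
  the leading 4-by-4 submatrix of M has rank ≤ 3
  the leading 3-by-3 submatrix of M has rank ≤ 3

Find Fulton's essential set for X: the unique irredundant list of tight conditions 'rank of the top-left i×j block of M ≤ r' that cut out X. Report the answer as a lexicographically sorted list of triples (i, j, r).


Rank table r_w(6×6) implied by the 15 constraints:

  R[1]: 0, 1, 1, 1, 1, 1
  R[2]: 0, 1, 1, 2, 2, 2
  R[3]: 0, 1, 2, 3, 3, 3
  R[4]: 0, 1, 2, 3, 4, 4
  R[5]: 0, 1, 2, 3, 4, 5
  R[6]: 1, 2, 3, 4, 5, 6

giving w = (2, 4, 3, 5, 6, 1) via Δ²R.

ℓ(w)=6; the 2 essential cells (i,j,r):

[(2, 3, 1), (5, 1, 0)]


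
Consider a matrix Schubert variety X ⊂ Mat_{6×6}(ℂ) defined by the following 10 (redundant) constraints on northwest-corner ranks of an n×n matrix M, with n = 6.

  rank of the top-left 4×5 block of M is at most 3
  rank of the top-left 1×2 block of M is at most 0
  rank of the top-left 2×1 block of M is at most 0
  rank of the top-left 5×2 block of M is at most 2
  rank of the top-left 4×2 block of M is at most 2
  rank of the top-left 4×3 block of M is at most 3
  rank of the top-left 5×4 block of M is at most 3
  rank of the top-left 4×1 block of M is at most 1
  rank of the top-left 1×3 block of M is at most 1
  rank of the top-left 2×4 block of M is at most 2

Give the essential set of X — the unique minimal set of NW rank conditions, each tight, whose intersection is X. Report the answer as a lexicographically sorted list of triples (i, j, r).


Recovering R(i,j) via the rank-extension bound from the 10 conditions:

  0 | 0 | 1 | 1 | 1 | 1
  0 | 1 | 2 | 2 | 2 | 2
  1 | 2 | 3 | 3 | 3 | 3
  1 | 2 | 3 | 3 | 3 | 4
  1 | 2 | 3 | 3 | 4 | 5
  1 | 2 | 3 | 4 | 5 | 6

reading off 1-entries of Δ²R: w = (3, 2, 1, 6, 5, 4).

4 SE-corners of the 6-cell Rothe diagram give Ess(w):

[(1, 2, 0), (2, 1, 0), (4, 5, 3), (5, 4, 3)]


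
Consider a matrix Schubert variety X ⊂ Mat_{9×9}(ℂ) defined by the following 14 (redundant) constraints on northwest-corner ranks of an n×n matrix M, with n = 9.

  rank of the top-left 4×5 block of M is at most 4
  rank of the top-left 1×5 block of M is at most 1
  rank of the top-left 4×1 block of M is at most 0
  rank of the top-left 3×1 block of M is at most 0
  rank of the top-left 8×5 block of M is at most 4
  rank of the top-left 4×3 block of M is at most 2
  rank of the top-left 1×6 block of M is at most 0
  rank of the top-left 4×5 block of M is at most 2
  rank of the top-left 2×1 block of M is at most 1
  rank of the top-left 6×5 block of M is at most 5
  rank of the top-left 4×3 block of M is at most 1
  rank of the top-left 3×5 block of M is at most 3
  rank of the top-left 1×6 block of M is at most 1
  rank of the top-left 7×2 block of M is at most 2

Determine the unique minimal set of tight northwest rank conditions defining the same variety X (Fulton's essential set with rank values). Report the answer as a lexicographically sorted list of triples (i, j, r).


Recovering R(i,j) via the rank-extension bound from the 14 conditions:

  0 | 0 | 0 | 0 | 0 | 0 | 1 | 1 | 1
  0 | 1 | 1 | 1 | 1 | 1 | 2 | 2 | 2
  0 | 1 | 1 | 2 | 2 | 2 | 3 | 3 | 3
  0 | 1 | 1 | 2 | 2 | 3 | 4 | 4 | 4
  1 | 2 | 2 | 3 | 3 | 4 | 5 | 5 | 5
  1 | 2 | 3 | 4 | 4 | 5 | 6 | 6 | 6
  1 | 2 | 3 | 4 | 4 | 5 | 6 | 7 | 7
  1 | 2 | 3 | 4 | 4 | 5 | 6 | 7 | 8
  1 | 2 | 3 | 4 | 5 | 6 | 7 | 8 | 9

giving w = (7, 2, 4, 6, 1, 3, 8, 9, 5) via Δ²R.

ℓ(w)=14; the 5 essential cells (i,j,r):

[(1, 6, 0), (4, 1, 0), (4, 3, 1), (4, 5, 2), (8, 5, 4)]


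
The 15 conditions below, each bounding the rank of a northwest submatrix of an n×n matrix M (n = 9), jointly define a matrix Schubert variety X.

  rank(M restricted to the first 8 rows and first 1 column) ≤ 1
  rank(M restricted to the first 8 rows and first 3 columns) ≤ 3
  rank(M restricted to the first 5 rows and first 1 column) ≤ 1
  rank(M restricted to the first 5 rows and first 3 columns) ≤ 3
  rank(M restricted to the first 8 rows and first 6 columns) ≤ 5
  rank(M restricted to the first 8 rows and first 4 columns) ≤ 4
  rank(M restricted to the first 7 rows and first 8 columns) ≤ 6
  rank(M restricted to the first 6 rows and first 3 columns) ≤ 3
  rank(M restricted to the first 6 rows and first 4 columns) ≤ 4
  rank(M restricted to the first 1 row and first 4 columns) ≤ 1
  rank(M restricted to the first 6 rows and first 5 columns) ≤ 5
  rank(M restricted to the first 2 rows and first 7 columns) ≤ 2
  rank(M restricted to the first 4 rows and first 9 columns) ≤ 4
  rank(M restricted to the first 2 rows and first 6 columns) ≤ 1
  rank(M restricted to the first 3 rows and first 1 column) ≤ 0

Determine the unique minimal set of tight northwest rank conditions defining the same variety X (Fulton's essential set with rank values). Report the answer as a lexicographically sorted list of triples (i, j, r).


Computing R[i][j] = min implied NW-rank bound (n=9, 15 conditions):

  R[1]: 0, 1, 1, 1, 1, 1, 1, 1, 1
  R[2]: 0, 1, 1, 1, 1, 1, 2, 2, 2
  R[3]: 0, 1, 2, 2, 2, 2, 3, 3, 3
  R[4]: 1, 2, 3, 3, 3, 3, 4, 4, 4
  R[5]: 1, 2, 3, 4, 4, 4, 5, 5, 5
  R[6]: 1, 2, 3, 4, 5, 5, 6, 6, 6
  R[7]: 1, 2, 3, 4, 5, 5, 6, 6, 7
  R[8]: 1, 2, 3, 4, 5, 5, 6, 7, 8
  R[9]: 1, 2, 3, 4, 5, 6, 7, 8, 9

giving w = (2, 7, 3, 1, 4, 5, 9, 8, 6) via Δ²R.

ℓ(w)=10; the 4 essential cells (i,j,r):

[(2, 6, 1), (3, 1, 0), (7, 8, 6), (8, 6, 5)]


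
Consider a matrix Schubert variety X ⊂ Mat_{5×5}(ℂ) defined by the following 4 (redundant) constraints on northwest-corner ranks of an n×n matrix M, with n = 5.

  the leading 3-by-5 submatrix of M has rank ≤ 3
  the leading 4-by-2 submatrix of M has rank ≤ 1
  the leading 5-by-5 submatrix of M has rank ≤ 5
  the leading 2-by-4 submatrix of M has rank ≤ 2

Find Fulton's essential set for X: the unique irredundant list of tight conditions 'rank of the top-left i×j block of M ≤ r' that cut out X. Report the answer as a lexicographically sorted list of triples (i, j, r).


Propagating the 4 rank bounds to every northwest block:

  i=1: 1 | 1 | 1 | 1 | 1
  i=2: 1 | 1 | 2 | 2 | 2
  i=3: 1 | 1 | 2 | 3 | 3
  i=4: 1 | 1 | 2 | 3 | 4
  i=5: 1 | 2 | 3 | 4 | 5

hence w(1..5) = (1, 3, 4, 5, 2).

1 SE-corner of the 3-cell Rothe diagram gives Ess(w):

[(4, 2, 1)]


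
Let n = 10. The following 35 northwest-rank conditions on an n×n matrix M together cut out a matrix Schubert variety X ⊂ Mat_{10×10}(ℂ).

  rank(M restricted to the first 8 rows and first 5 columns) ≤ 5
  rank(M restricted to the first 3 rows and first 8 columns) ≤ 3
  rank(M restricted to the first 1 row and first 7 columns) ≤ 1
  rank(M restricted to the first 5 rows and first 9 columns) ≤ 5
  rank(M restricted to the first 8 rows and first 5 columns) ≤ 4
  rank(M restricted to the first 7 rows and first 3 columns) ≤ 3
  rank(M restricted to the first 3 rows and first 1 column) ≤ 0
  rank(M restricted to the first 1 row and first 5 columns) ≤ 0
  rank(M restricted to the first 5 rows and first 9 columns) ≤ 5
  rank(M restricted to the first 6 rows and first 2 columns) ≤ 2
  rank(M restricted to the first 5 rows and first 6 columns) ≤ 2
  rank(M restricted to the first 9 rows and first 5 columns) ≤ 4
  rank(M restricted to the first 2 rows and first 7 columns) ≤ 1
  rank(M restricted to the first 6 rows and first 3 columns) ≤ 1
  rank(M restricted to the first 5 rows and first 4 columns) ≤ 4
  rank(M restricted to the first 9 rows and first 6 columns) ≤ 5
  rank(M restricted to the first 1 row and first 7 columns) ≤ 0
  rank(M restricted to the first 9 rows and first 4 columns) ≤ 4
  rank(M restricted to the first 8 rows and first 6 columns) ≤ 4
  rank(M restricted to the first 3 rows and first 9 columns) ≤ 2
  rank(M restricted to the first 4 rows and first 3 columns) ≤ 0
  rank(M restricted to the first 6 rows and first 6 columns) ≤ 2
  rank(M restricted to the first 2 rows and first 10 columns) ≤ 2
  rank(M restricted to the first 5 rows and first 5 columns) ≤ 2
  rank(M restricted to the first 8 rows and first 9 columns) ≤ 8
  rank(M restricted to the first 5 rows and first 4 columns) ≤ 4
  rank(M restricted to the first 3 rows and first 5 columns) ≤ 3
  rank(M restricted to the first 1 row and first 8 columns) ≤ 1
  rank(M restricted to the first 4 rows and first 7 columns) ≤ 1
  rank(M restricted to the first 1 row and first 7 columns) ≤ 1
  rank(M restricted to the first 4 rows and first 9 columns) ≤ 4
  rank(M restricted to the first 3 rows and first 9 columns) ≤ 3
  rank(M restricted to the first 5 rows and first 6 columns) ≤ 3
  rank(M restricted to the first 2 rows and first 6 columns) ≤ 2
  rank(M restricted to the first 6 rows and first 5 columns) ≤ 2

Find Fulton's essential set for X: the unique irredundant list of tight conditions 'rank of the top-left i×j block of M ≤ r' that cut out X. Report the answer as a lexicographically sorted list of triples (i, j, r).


The tightest implied rank at each (i,j), from the 35 conditions:

  0  0  0  0  0  0  0  1  1  1
  0  0  0  1  1  1  1  2  2  2
  0  0  0  1  1  1  1  2  2  3
  0  0  0  1  1  1  1  2  3  4
  1  1  1  2  2  2  2  3  4  5
  1  1  1  2  2  2  3  4  5  6
  1  2  2  3  3  3  4  5  6  7
  1  2  3  4  4  4  5  6  7  8
  1  2  3  4  4  5  6  7  8  9
  1  2  3  4  5  6  7  8  9  10

the unique w with this rank table is (8, 4, 10, 9, 1, 7, 2, 3, 6, 5).

Fulton essential set (7 of the 28 Rothe cells):

[(1, 7, 0), (3, 9, 2), (4, 3, 0), (4, 7, 1), (6, 3, 1), (6, 6, 2), (9, 5, 4)]
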